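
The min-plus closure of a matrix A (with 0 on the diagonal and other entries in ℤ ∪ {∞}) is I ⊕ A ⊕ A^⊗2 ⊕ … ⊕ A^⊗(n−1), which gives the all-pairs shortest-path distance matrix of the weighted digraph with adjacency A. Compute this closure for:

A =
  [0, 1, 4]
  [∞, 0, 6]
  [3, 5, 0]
Closure =
  [0, 1, 4]
  [9, 0, 6]
  [3, 4, 0]

This is the Floyd-Warshall all-pairs shortest-path computation. For each intermediate vertex k = 0, 1, …, 2, update dist[i][j] ← min(dist[i][j], dist[i][k] + dist[k][j]). The final matrix gives, for each (i, j), the minimum total weight of any directed path from i to j (possibly empty when i = j).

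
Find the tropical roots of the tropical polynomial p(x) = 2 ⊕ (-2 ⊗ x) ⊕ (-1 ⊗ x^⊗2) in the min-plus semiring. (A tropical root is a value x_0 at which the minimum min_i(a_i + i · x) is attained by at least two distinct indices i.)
Roots: {-1, 4}

Each tropical root is a break point of the lower envelope of the lines y = a_i + i · x (there are 3 lines, with slopes 0, 1, ..., 2). Only the lines that attain the minimum somewhere contribute to roots; other lines are dominated. Here the surviving (envelope) indices are i = 2, i = 1, i = 0.
Intersections between consecutive envelope lines give the roots: for adjacent envelope indices i < j the intersection is x = (a_i − a_j) / (j − i). Reading off the sorted break points: {-1, 4}.
Verification: at each break x_0, at least two indices attain the minimum of min_i(a_i + i · x_0).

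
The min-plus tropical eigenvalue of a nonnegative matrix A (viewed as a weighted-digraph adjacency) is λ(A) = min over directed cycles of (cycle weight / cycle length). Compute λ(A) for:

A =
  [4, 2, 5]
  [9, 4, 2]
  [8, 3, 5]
λ(A) = 5/2

Enumerate directed cycles and compute their means (weight / length). Sample:
  cycle 0 → 0: weight = 4, length = 1, mean = 4/1 ≈ 4.000
  cycle 1 → 1: weight = 4, length = 1, mean = 4/1 ≈ 4.000
  cycle 2 → 2: weight = 5, length = 1, mean = 5/1 ≈ 5.000
  cycle 0 → 1 → 0: weight = 11, length = 2, mean = 11/2 ≈ 5.500
  cycle 0 → 2 → 0: weight = 13, length = 2, mean = 13/2 ≈ 6.500
  cycle 1 → 0 → 1: weight = 11, length = 2, mean = 11/2 ≈ 5.500
Minimum mean = 2.500, attained e.g. along the cycle 1 → 2 → 1 with weight 5 and length 2. So λ(A) = 5/2 = 5/2.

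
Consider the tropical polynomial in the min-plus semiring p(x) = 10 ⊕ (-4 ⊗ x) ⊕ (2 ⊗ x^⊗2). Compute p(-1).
p(-1) = -5

A tropical monomial a ⊗ x^⊗i evaluates to a + i · x. Evaluating each term at x = -1:
  Term 0 contributes 10 + 0 · -1 = 10
  Term 1 contributes -4 + 1 · -1 = -5
  Term 2 contributes 2 + 2 · -1 = 0
p(-1) = ⊕ of these = min[10, -5, 0] = -5.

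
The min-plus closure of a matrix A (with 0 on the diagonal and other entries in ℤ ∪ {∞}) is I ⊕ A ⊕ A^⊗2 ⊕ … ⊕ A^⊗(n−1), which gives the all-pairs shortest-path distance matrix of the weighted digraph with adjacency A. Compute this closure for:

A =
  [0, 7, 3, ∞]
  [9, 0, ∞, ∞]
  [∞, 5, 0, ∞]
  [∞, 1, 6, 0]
Closure =
  [0, 7, 3, ∞]
  [9, 0, 12, ∞]
  [14, 5, 0, ∞]
  [10, 1, 6, 0]

This is the Floyd-Warshall all-pairs shortest-path computation. For each intermediate vertex k = 0, 1, …, 3, update dist[i][j] ← min(dist[i][j], dist[i][k] + dist[k][j]). The final matrix gives, for each (i, j), the minimum total weight of any directed path from i to j (possibly empty when i = j).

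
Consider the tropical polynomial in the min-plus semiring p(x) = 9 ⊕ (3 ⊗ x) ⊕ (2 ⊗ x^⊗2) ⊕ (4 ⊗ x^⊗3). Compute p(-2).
p(-2) = -2

A tropical monomial a ⊗ x^⊗i evaluates to a + i · x. Evaluating each term at x = -2:
  Term 0 contributes 9 + 0 · -2 = 9
  Term 1 contributes 3 + 1 · -2 = 1
  Term 2 contributes 2 + 2 · -2 = -2
  Term 3 contributes 4 + 3 · -2 = -2
p(-2) = ⊕ of these = min[9, 1, -2, -2] = -2.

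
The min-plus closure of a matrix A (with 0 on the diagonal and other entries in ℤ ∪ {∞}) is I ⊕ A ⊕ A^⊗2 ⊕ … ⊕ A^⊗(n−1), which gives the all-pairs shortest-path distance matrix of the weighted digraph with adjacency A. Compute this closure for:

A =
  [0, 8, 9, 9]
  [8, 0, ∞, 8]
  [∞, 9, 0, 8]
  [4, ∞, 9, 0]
Closure =
  [0, 8, 9, 9]
  [8, 0, 17, 8]
  [12, 9, 0, 8]
  [4, 12, 9, 0]

This is the Floyd-Warshall all-pairs shortest-path computation. For each intermediate vertex k = 0, 1, …, 3, update dist[i][j] ← min(dist[i][j], dist[i][k] + dist[k][j]). The final matrix gives, for each (i, j), the minimum total weight of any directed path from i to j (possibly empty when i = j).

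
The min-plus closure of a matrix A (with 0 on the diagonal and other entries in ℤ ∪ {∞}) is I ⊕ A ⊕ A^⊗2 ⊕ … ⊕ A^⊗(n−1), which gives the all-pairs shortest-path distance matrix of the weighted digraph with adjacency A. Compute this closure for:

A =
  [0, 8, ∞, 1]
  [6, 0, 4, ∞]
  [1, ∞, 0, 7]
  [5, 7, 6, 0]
Closure =
  [0, 8, 7, 1]
  [5, 0, 4, 6]
  [1, 9, 0, 2]
  [5, 7, 6, 0]

This is the Floyd-Warshall all-pairs shortest-path computation. For each intermediate vertex k = 0, 1, …, 3, update dist[i][j] ← min(dist[i][j], dist[i][k] + dist[k][j]). The final matrix gives, for each (i, j), the minimum total weight of any directed path from i to j (possibly empty when i = j).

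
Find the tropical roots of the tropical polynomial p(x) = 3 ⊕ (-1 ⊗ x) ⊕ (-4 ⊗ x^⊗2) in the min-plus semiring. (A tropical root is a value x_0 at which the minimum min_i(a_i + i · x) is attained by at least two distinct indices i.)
Roots: {3, 4}

Each tropical root is a break point of the lower envelope of the lines y = a_i + i · x (there are 3 lines, with slopes 0, 1, ..., 2). Only the lines that attain the minimum somewhere contribute to roots; other lines are dominated. Here the surviving (envelope) indices are i = 2, i = 1, i = 0.
Intersections between consecutive envelope lines give the roots: for adjacent envelope indices i < j the intersection is x = (a_i − a_j) / (j − i). Reading off the sorted break points: {3, 4}.
Verification: at each break x_0, at least two indices attain the minimum of min_i(a_i + i · x_0).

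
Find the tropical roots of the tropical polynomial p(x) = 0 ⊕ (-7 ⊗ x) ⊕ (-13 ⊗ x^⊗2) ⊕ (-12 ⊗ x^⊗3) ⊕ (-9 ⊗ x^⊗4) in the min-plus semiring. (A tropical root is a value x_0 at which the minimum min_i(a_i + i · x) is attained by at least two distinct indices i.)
Roots: {-3, -1, 6, 7}

Each tropical root is a break point of the lower envelope of the lines y = a_i + i · x (there are 5 lines, with slopes 0, 1, ..., 4). Only the lines that attain the minimum somewhere contribute to roots; other lines are dominated. Here the surviving (envelope) indices are i = 4, i = 3, i = 2, i = 1, i = 0.
Intersections between consecutive envelope lines give the roots: for adjacent envelope indices i < j the intersection is x = (a_i − a_j) / (j − i). Reading off the sorted break points: {-3, -1, 6, 7}.
Verification: at each break x_0, at least two indices attain the minimum of min_i(a_i + i · x_0).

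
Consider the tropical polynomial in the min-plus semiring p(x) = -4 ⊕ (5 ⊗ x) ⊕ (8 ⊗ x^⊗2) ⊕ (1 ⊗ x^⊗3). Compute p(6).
p(6) = -4

A tropical monomial a ⊗ x^⊗i evaluates to a + i · x. Evaluating each term at x = 6:
  Term 0 contributes -4 + 0 · 6 = -4
  Term 1 contributes 5 + 1 · 6 = 11
  Term 2 contributes 8 + 2 · 6 = 20
  Term 3 contributes 1 + 3 · 6 = 19
p(6) = ⊕ of these = min[-4, 11, 20, 19] = -4.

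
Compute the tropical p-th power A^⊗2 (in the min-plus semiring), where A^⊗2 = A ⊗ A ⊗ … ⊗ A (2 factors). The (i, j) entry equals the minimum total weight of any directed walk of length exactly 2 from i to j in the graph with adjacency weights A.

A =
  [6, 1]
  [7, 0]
A^⊗2 =
  [8, 1]
  [7, 0]

Each entry (A^⊗2)_ij equals the minimum over all length-2 walks i = v_0 → v_1 → … → v_2 = j of Σ_t A[v_t][v_{t+1}]. For example, for (i, j) = (0, 1) we minimise over 2 possible intermediate vertex sequences; the minimum is 1, attained along the walk 0 → 1 → 1.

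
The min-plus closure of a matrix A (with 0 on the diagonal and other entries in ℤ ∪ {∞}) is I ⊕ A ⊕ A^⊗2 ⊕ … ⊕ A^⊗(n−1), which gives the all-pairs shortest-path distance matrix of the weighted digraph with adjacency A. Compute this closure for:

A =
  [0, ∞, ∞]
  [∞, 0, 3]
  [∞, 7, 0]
Closure =
  [0, ∞, ∞]
  [∞, 0, 3]
  [∞, 7, 0]

This is the Floyd-Warshall all-pairs shortest-path computation. For each intermediate vertex k = 0, 1, …, 2, update dist[i][j] ← min(dist[i][j], dist[i][k] + dist[k][j]). The final matrix gives, for each (i, j), the minimum total weight of any directed path from i to j (possibly empty when i = j).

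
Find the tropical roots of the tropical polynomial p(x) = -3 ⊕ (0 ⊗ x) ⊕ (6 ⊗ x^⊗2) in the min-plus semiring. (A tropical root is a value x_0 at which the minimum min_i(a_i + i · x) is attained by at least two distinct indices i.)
Roots: {-6, -3}

Each tropical root is a break point of the lower envelope of the lines y = a_i + i · x (there are 3 lines, with slopes 0, 1, ..., 2). Only the lines that attain the minimum somewhere contribute to roots; other lines are dominated. Here the surviving (envelope) indices are i = 2, i = 1, i = 0.
Intersections between consecutive envelope lines give the roots: for adjacent envelope indices i < j the intersection is x = (a_i − a_j) / (j − i). Reading off the sorted break points: {-6, -3}.
Verification: at each break x_0, at least two indices attain the minimum of min_i(a_i + i · x_0).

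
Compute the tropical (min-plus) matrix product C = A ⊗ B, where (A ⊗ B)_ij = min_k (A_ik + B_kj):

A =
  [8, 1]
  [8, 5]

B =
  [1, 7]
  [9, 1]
A ⊗ B =
  [9, 2]
  [9, 6]

Apply the min-plus product entry-by-entry:
  C[0][0] = min over k of (A[0][0] + B[0][0] = 8 + 1 = 9, A[0][1] + B[1][0] = 1 + 9 = 10) = 9 (attained at k = 0)
  C[0][1] = min over k of (A[0][0] + B[0][1] = 8 + 7 = 15, A[0][1] + B[1][1] = 1 + 1 = 2) = 2 (attained at k = 1)
  C[1][0] = min over k of (A[1][0] + B[0][0] = 8 + 1 = 9, A[1][1] + B[1][0] = 5 + 9 = 14) = 9 (attained at k = 0)
  C[1][1] = min over k of (A[1][0] + B[0][1] = 8 + 7 = 15, A[1][1] + B[1][1] = 5 + 1 = 6) = 6 (attained at k = 1)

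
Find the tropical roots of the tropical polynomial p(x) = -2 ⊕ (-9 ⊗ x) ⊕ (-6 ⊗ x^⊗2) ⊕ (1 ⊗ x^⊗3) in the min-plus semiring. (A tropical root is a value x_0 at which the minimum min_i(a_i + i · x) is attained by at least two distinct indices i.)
Roots: {-7, -3, 7}

Each tropical root is a break point of the lower envelope of the lines y = a_i + i · x (there are 4 lines, with slopes 0, 1, ..., 3). Only the lines that attain the minimum somewhere contribute to roots; other lines are dominated. Here the surviving (envelope) indices are i = 3, i = 2, i = 1, i = 0.
Intersections between consecutive envelope lines give the roots: for adjacent envelope indices i < j the intersection is x = (a_i − a_j) / (j − i). Reading off the sorted break points: {-7, -3, 7}.
Verification: at each break x_0, at least two indices attain the minimum of min_i(a_i + i · x_0).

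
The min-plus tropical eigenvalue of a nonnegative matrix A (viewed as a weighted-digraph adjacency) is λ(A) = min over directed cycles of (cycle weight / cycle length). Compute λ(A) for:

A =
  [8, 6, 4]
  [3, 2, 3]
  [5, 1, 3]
λ(A) = 2

Enumerate directed cycles and compute their means (weight / length). Sample:
  cycle 0 → 0: weight = 8, length = 1, mean = 8/1 ≈ 8.000
  cycle 1 → 1: weight = 2, length = 1, mean = 2/1 ≈ 2.000
  cycle 2 → 2: weight = 3, length = 1, mean = 3/1 ≈ 3.000
  cycle 0 → 1 → 0: weight = 9, length = 2, mean = 9/2 ≈ 4.500
  cycle 0 → 2 → 0: weight = 9, length = 2, mean = 9/2 ≈ 4.500
  cycle 1 → 0 → 1: weight = 9, length = 2, mean = 9/2 ≈ 4.500
Minimum mean = 2.000, attained e.g. along the cycle 1 → 1 with weight 2 and length 1. So λ(A) = 2/1 = 2.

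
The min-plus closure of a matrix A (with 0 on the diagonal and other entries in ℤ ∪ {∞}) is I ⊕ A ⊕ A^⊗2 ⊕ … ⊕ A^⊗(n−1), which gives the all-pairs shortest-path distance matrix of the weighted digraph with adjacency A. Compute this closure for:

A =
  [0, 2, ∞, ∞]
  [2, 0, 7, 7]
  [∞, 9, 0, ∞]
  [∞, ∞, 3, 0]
Closure =
  [0, 2, 9, 9]
  [2, 0, 7, 7]
  [11, 9, 0, 16]
  [14, 12, 3, 0]

This is the Floyd-Warshall all-pairs shortest-path computation. For each intermediate vertex k = 0, 1, …, 3, update dist[i][j] ← min(dist[i][j], dist[i][k] + dist[k][j]). The final matrix gives, for each (i, j), the minimum total weight of any directed path from i to j (possibly empty when i = j).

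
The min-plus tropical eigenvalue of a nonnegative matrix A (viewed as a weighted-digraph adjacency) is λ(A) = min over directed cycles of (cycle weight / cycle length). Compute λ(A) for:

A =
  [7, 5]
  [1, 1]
λ(A) = 1

Enumerate directed cycles and compute their means (weight / length). Sample:
  cycle 0 → 0: weight = 7, length = 1, mean = 7/1 ≈ 7.000
  cycle 1 → 1: weight = 1, length = 1, mean = 1/1 ≈ 1.000
  cycle 0 → 1 → 0: weight = 6, length = 2, mean = 6/2 ≈ 3.000
  cycle 1 → 0 → 1: weight = 6, length = 2, mean = 6/2 ≈ 3.000
Minimum mean = 1.000, attained e.g. along the cycle 1 → 1 with weight 1 and length 1. So λ(A) = 1/1 = 1.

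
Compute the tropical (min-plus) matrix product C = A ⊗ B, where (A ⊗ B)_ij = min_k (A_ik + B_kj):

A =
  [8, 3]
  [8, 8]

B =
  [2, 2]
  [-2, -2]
A ⊗ B =
  [1, 1]
  [6, 6]

Apply the min-plus product entry-by-entry:
  C[0][0] = min over k of (A[0][0] + B[0][0] = 8 + 2 = 10, A[0][1] + B[1][0] = 3 + -2 = 1) = 1 (attained at k = 1)
  C[0][1] = min over k of (A[0][0] + B[0][1] = 8 + 2 = 10, A[0][1] + B[1][1] = 3 + -2 = 1) = 1 (attained at k = 1)
  C[1][0] = min over k of (A[1][0] + B[0][0] = 8 + 2 = 10, A[1][1] + B[1][0] = 8 + -2 = 6) = 6 (attained at k = 1)
  C[1][1] = min over k of (A[1][0] + B[0][1] = 8 + 2 = 10, A[1][1] + B[1][1] = 8 + -2 = 6) = 6 (attained at k = 1)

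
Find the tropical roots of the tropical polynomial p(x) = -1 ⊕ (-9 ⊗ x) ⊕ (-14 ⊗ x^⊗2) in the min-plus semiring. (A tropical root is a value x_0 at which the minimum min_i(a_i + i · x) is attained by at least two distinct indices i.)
Roots: {5, 8}

Each tropical root is a break point of the lower envelope of the lines y = a_i + i · x (there are 3 lines, with slopes 0, 1, ..., 2). Only the lines that attain the minimum somewhere contribute to roots; other lines are dominated. Here the surviving (envelope) indices are i = 2, i = 1, i = 0.
Intersections between consecutive envelope lines give the roots: for adjacent envelope indices i < j the intersection is x = (a_i − a_j) / (j − i). Reading off the sorted break points: {5, 8}.
Verification: at each break x_0, at least two indices attain the minimum of min_i(a_i + i · x_0).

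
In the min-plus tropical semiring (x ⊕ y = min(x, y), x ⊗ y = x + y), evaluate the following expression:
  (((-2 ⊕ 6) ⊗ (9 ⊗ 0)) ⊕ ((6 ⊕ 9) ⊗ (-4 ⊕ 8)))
(((-2 ⊕ 6) ⊗ (9 ⊗ 0)) ⊕ ((6 ⊕ 9) ⊗ (-4 ⊕ 8))) = 2

Expand innermost to outermost. Recall ⊕ takes the minimum of its arguments and ⊗ takes their sum. Working out the expression (((-2 ⊕ 6) ⊗ (9 ⊗ 0)) ⊕ ((6 ⊕ 9) ⊗ (-4 ⊕ 8))) gives 2.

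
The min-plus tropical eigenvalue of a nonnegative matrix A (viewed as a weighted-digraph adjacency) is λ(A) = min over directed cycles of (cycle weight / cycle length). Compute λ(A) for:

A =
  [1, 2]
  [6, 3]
λ(A) = 1

Enumerate directed cycles and compute their means (weight / length). Sample:
  cycle 0 → 0: weight = 1, length = 1, mean = 1/1 ≈ 1.000
  cycle 1 → 1: weight = 3, length = 1, mean = 3/1 ≈ 3.000
  cycle 0 → 1 → 0: weight = 8, length = 2, mean = 8/2 ≈ 4.000
  cycle 1 → 0 → 1: weight = 8, length = 2, mean = 8/2 ≈ 4.000
Minimum mean = 1.000, attained e.g. along the cycle 0 → 0 with weight 1 and length 1. So λ(A) = 1/1 = 1.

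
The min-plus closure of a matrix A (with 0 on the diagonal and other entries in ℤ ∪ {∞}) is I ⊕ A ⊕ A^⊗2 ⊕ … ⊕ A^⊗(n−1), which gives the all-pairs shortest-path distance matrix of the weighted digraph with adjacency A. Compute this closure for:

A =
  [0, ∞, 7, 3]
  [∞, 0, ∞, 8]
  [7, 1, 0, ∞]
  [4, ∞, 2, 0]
Closure =
  [0, 6, 5, 3]
  [12, 0, 10, 8]
  [7, 1, 0, 9]
  [4, 3, 2, 0]

This is the Floyd-Warshall all-pairs shortest-path computation. For each intermediate vertex k = 0, 1, …, 3, update dist[i][j] ← min(dist[i][j], dist[i][k] + dist[k][j]). The final matrix gives, for each (i, j), the minimum total weight of any directed path from i to j (possibly empty when i = j).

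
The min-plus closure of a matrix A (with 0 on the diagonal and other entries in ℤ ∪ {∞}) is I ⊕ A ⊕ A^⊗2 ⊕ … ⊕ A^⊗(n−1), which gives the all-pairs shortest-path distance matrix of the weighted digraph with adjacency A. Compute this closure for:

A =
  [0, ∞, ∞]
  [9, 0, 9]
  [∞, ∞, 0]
Closure =
  [0, ∞, ∞]
  [9, 0, 9]
  [∞, ∞, 0]

This is the Floyd-Warshall all-pairs shortest-path computation. For each intermediate vertex k = 0, 1, …, 2, update dist[i][j] ← min(dist[i][j], dist[i][k] + dist[k][j]). The final matrix gives, for each (i, j), the minimum total weight of any directed path from i to j (possibly empty when i = j).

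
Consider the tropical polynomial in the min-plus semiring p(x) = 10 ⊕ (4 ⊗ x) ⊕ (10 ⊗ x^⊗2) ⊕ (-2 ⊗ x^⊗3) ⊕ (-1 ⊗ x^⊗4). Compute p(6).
p(6) = 10

A tropical monomial a ⊗ x^⊗i evaluates to a + i · x. Evaluating each term at x = 6:
  Term 0 contributes 10 + 0 · 6 = 10
  Term 1 contributes 4 + 1 · 6 = 10
  Term 2 contributes 10 + 2 · 6 = 22
  Term 3 contributes -2 + 3 · 6 = 16
  Term 4 contributes -1 + 4 · 6 = 23
p(6) = ⊕ of these = min[10, 10, 22, 16, 23] = 10.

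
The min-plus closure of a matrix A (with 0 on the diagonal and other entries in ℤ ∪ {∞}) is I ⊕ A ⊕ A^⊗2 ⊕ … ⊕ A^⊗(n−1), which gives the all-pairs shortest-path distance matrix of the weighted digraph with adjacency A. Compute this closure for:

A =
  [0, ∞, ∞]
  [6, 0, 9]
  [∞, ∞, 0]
Closure =
  [0, ∞, ∞]
  [6, 0, 9]
  [∞, ∞, 0]

This is the Floyd-Warshall all-pairs shortest-path computation. For each intermediate vertex k = 0, 1, …, 2, update dist[i][j] ← min(dist[i][j], dist[i][k] + dist[k][j]). The final matrix gives, for each (i, j), the minimum total weight of any directed path from i to j (possibly empty when i = j).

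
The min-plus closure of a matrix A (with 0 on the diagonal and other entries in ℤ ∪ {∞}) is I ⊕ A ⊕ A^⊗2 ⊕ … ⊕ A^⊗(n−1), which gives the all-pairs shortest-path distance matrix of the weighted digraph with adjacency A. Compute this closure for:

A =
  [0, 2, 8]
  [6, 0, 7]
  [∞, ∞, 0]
Closure =
  [0, 2, 8]
  [6, 0, 7]
  [∞, ∞, 0]

This is the Floyd-Warshall all-pairs shortest-path computation. For each intermediate vertex k = 0, 1, …, 2, update dist[i][j] ← min(dist[i][j], dist[i][k] + dist[k][j]). The final matrix gives, for each (i, j), the minimum total weight of any directed path from i to j (possibly empty when i = j).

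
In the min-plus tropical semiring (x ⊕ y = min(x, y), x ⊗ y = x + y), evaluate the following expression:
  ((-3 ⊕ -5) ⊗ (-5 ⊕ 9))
((-3 ⊕ -5) ⊗ (-5 ⊕ 9)) = -10

Expand innermost to outermost. Recall ⊕ takes the minimum of its arguments and ⊗ takes their sum. Working out the expression ((-3 ⊕ -5) ⊗ (-5 ⊕ 9)) gives -10.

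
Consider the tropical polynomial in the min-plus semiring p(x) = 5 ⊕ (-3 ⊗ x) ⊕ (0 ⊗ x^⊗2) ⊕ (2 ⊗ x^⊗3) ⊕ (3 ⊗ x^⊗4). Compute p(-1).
p(-1) = -4

A tropical monomial a ⊗ x^⊗i evaluates to a + i · x. Evaluating each term at x = -1:
  Term 0 contributes 5 + 0 · -1 = 5
  Term 1 contributes -3 + 1 · -1 = -4
  Term 2 contributes 0 + 2 · -1 = -2
  Term 3 contributes 2 + 3 · -1 = -1
  Term 4 contributes 3 + 4 · -1 = -1
p(-1) = ⊕ of these = min[5, -4, -2, -1, -1] = -4.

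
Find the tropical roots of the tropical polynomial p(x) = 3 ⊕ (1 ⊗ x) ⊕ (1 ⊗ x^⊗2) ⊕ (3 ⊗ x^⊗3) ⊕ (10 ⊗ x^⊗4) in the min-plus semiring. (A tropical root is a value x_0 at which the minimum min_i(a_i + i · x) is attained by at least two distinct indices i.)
Roots: {-7, -2, 0, 2}

Each tropical root is a break point of the lower envelope of the lines y = a_i + i · x (there are 5 lines, with slopes 0, 1, ..., 4). Only the lines that attain the minimum somewhere contribute to roots; other lines are dominated. Here the surviving (envelope) indices are i = 4, i = 3, i = 2, i = 1, i = 0.
Intersections between consecutive envelope lines give the roots: for adjacent envelope indices i < j the intersection is x = (a_i − a_j) / (j − i). Reading off the sorted break points: {-7, -2, 0, 2}.
Verification: at each break x_0, at least two indices attain the minimum of min_i(a_i + i · x_0).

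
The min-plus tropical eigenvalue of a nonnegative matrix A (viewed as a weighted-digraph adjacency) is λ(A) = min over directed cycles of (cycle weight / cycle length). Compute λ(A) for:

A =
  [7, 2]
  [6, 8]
λ(A) = 4

Enumerate directed cycles and compute their means (weight / length). Sample:
  cycle 0 → 0: weight = 7, length = 1, mean = 7/1 ≈ 7.000
  cycle 1 → 1: weight = 8, length = 1, mean = 8/1 ≈ 8.000
  cycle 0 → 1 → 0: weight = 8, length = 2, mean = 8/2 ≈ 4.000
  cycle 1 → 0 → 1: weight = 8, length = 2, mean = 8/2 ≈ 4.000
Minimum mean = 4.000, attained e.g. along the cycle 0 → 1 → 0 with weight 8 and length 2. So λ(A) = 8/2 = 4.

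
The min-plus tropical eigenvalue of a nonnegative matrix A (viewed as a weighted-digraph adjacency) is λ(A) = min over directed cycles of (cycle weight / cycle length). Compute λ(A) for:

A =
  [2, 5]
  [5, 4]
λ(A) = 2

Enumerate directed cycles and compute their means (weight / length). Sample:
  cycle 0 → 0: weight = 2, length = 1, mean = 2/1 ≈ 2.000
  cycle 1 → 1: weight = 4, length = 1, mean = 4/1 ≈ 4.000
  cycle 0 → 1 → 0: weight = 10, length = 2, mean = 10/2 ≈ 5.000
  cycle 1 → 0 → 1: weight = 10, length = 2, mean = 10/2 ≈ 5.000
Minimum mean = 2.000, attained e.g. along the cycle 0 → 0 with weight 2 and length 1. So λ(A) = 2/1 = 2.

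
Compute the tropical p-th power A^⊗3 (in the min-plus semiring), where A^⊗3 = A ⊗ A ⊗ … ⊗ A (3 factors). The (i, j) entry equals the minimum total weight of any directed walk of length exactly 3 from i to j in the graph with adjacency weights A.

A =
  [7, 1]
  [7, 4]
A^⊗3 =
  [12, 9]
  [15, 12]

Each entry (A^⊗3)_ij equals the minimum over all length-3 walks i = v_0 → v_1 → … → v_3 = j of Σ_t A[v_t][v_{t+1}]. For example, for (i, j) = (0, 1) we minimise over 4 possible intermediate vertex sequences; the minimum is 9, attained along the walk 0 → 1 → 0 → 1.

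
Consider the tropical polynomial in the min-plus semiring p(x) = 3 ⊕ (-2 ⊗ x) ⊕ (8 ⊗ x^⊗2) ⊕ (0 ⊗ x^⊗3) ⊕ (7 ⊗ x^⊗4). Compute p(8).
p(8) = 3

A tropical monomial a ⊗ x^⊗i evaluates to a + i · x. Evaluating each term at x = 8:
  Term 0 contributes 3 + 0 · 8 = 3
  Term 1 contributes -2 + 1 · 8 = 6
  Term 2 contributes 8 + 2 · 8 = 24
  Term 3 contributes 0 + 3 · 8 = 24
  Term 4 contributes 7 + 4 · 8 = 39
p(8) = ⊕ of these = min[3, 6, 24, 24, 39] = 3.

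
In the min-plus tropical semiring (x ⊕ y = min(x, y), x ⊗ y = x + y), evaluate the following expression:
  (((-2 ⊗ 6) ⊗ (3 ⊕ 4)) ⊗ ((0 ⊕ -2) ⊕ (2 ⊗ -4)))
(((-2 ⊗ 6) ⊗ (3 ⊕ 4)) ⊗ ((0 ⊕ -2) ⊕ (2 ⊗ -4))) = 5

Expand innermost to outermost. Recall ⊕ takes the minimum of its arguments and ⊗ takes their sum. Working out the expression (((-2 ⊗ 6) ⊗ (3 ⊕ 4)) ⊗ ((0 ⊕ -2) ⊕ (2 ⊗ -4))) gives 5.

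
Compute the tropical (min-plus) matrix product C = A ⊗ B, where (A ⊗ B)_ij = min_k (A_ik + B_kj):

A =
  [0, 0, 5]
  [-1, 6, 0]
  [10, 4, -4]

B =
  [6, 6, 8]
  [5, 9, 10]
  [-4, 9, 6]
A ⊗ B =
  [1, 6, 8]
  [-4, 5, 6]
  [-8, 5, 2]

Apply the min-plus product entry-by-entry:
  C[0][0] = min over k of (A[0][0] + B[0][0] = 0 + 6 = 6, A[0][1] + B[1][0] = 0 + 5 = 5, A[0][2] + B[2][0] = 5 + -4 = 1) = 1 (attained at k = 2)
  C[0][1] = min over k of (A[0][0] + B[0][1] = 0 + 6 = 6, A[0][1] + B[1][1] = 0 + 9 = 9, A[0][2] + B[2][1] = 5 + 9 = 14) = 6 (attained at k = 0)
  C[0][2] = min over k of (A[0][0] + B[0][2] = 0 + 8 = 8, A[0][1] + B[1][2] = 0 + 10 = 10, A[0][2] + B[2][2] = 5 + 6 = 11) = 8 (attained at k = 0)
  C[1][0] = min over k of (A[1][0] + B[0][0] = -1 + 6 = 5, A[1][1] + B[1][0] = 6 + 5 = 11, A[1][2] + B[2][0] = 0 + -4 = -4) = -4 (attained at k = 2)
  C[1][1] = min over k of (A[1][0] + B[0][1] = -1 + 6 = 5, A[1][1] + B[1][1] = 6 + 9 = 15, A[1][2] + B[2][1] = 0 + 9 = 9) = 5 (attained at k = 0)
  C[1][2] = min over k of (A[1][0] + B[0][2] = -1 + 8 = 7, A[1][1] + B[1][2] = 6 + 10 = 16, A[1][2] + B[2][2] = 0 + 6 = 6) = 6 (attained at k = 2)
  C[2][0] = min over k of (A[2][0] + B[0][0] = 10 + 6 = 16, A[2][1] + B[1][0] = 4 + 5 = 9, A[2][2] + B[2][0] = -4 + -4 = -8) = -8 (attained at k = 2)
  C[2][1] = min over k of (A[2][0] + B[0][1] = 10 + 6 = 16, A[2][1] + B[1][1] = 4 + 9 = 13, A[2][2] + B[2][1] = -4 + 9 = 5) = 5 (attained at k = 2)
  C[2][2] = min over k of (A[2][0] + B[0][2] = 10 + 8 = 18, A[2][1] + B[1][2] = 4 + 10 = 14, A[2][2] + B[2][2] = -4 + 6 = 2) = 2 (attained at k = 2)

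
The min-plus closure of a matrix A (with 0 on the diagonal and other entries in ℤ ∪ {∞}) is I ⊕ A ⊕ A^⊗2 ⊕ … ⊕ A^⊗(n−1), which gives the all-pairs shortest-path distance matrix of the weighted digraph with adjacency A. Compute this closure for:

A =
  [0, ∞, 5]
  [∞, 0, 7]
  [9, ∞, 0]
Closure =
  [0, ∞, 5]
  [16, 0, 7]
  [9, ∞, 0]

This is the Floyd-Warshall all-pairs shortest-path computation. For each intermediate vertex k = 0, 1, …, 2, update dist[i][j] ← min(dist[i][j], dist[i][k] + dist[k][j]). The final matrix gives, for each (i, j), the minimum total weight of any directed path from i to j (possibly empty when i = j).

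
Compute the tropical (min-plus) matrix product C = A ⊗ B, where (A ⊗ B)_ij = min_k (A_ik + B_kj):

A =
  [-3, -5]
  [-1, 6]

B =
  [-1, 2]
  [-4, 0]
A ⊗ B =
  [-9, -5]
  [-2, 1]

Apply the min-plus product entry-by-entry:
  C[0][0] = min over k of (A[0][0] + B[0][0] = -3 + -1 = -4, A[0][1] + B[1][0] = -5 + -4 = -9) = -9 (attained at k = 1)
  C[0][1] = min over k of (A[0][0] + B[0][1] = -3 + 2 = -1, A[0][1] + B[1][1] = -5 + 0 = -5) = -5 (attained at k = 1)
  C[1][0] = min over k of (A[1][0] + B[0][0] = -1 + -1 = -2, A[1][1] + B[1][0] = 6 + -4 = 2) = -2 (attained at k = 0)
  C[1][1] = min over k of (A[1][0] + B[0][1] = -1 + 2 = 1, A[1][1] + B[1][1] = 6 + 0 = 6) = 1 (attained at k = 0)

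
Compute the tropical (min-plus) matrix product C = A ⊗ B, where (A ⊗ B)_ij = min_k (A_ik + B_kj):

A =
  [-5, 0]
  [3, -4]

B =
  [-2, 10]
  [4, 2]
A ⊗ B =
  [-7, 2]
  [0, -2]

Apply the min-plus product entry-by-entry:
  C[0][0] = min over k of (A[0][0] + B[0][0] = -5 + -2 = -7, A[0][1] + B[1][0] = 0 + 4 = 4) = -7 (attained at k = 0)
  C[0][1] = min over k of (A[0][0] + B[0][1] = -5 + 10 = 5, A[0][1] + B[1][1] = 0 + 2 = 2) = 2 (attained at k = 1)
  C[1][0] = min over k of (A[1][0] + B[0][0] = 3 + -2 = 1, A[1][1] + B[1][0] = -4 + 4 = 0) = 0 (attained at k = 1)
  C[1][1] = min over k of (A[1][0] + B[0][1] = 3 + 10 = 13, A[1][1] + B[1][1] = -4 + 2 = -2) = -2 (attained at k = 1)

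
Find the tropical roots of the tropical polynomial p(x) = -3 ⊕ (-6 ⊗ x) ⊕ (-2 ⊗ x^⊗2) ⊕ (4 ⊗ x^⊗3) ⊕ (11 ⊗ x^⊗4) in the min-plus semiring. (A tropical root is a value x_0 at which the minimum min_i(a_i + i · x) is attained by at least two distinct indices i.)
Roots: {-7, -6, -4, 3}

Each tropical root is a break point of the lower envelope of the lines y = a_i + i · x (there are 5 lines, with slopes 0, 1, ..., 4). Only the lines that attain the minimum somewhere contribute to roots; other lines are dominated. Here the surviving (envelope) indices are i = 4, i = 3, i = 2, i = 1, i = 0.
Intersections between consecutive envelope lines give the roots: for adjacent envelope indices i < j the intersection is x = (a_i − a_j) / (j − i). Reading off the sorted break points: {-7, -6, -4, 3}.
Verification: at each break x_0, at least two indices attain the minimum of min_i(a_i + i · x_0).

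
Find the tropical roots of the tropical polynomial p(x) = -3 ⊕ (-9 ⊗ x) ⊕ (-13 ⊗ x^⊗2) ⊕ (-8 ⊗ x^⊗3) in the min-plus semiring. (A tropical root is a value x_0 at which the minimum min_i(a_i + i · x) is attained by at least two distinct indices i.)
Roots: {-5, 4, 6}

Each tropical root is a break point of the lower envelope of the lines y = a_i + i · x (there are 4 lines, with slopes 0, 1, ..., 3). Only the lines that attain the minimum somewhere contribute to roots; other lines are dominated. Here the surviving (envelope) indices are i = 3, i = 2, i = 1, i = 0.
Intersections between consecutive envelope lines give the roots: for adjacent envelope indices i < j the intersection is x = (a_i − a_j) / (j − i). Reading off the sorted break points: {-5, 4, 6}.
Verification: at each break x_0, at least two indices attain the minimum of min_i(a_i + i · x_0).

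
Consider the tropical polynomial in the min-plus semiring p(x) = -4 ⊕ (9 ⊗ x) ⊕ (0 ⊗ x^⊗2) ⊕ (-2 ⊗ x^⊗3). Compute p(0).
p(0) = -4

A tropical monomial a ⊗ x^⊗i evaluates to a + i · x. Evaluating each term at x = 0:
  Term 0 contributes -4 + 0 · 0 = -4
  Term 1 contributes 9 + 1 · 0 = 9
  Term 2 contributes 0 + 2 · 0 = 0
  Term 3 contributes -2 + 3 · 0 = -2
p(0) = ⊕ of these = min[-4, 9, 0, -2] = -4.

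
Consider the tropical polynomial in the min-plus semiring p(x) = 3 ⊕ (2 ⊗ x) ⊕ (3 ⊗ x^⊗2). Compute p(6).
p(6) = 3

A tropical monomial a ⊗ x^⊗i evaluates to a + i · x. Evaluating each term at x = 6:
  Term 0 contributes 3 + 0 · 6 = 3
  Term 1 contributes 2 + 1 · 6 = 8
  Term 2 contributes 3 + 2 · 6 = 15
p(6) = ⊕ of these = min[3, 8, 15] = 3.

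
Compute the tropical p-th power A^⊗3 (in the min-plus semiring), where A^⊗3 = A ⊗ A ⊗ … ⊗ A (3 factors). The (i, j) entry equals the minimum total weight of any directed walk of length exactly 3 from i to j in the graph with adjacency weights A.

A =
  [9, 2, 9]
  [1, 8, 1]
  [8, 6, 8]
A^⊗3 =
  [11, 5, 11]
  [4, 11, 4]
  [11, 9, 11]

Each entry (A^⊗3)_ij equals the minimum over all length-3 walks i = v_0 → v_1 → … → v_3 = j of Σ_t A[v_t][v_{t+1}]. For example, for (i, j) = (0, 2) we minimise over 9 possible intermediate vertex sequences; the minimum is 11, attained along the walk 0 → 1 → 1 → 2.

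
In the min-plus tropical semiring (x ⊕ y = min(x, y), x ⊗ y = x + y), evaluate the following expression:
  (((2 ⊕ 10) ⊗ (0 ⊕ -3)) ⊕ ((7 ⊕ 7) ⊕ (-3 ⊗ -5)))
(((2 ⊕ 10) ⊗ (0 ⊕ -3)) ⊕ ((7 ⊕ 7) ⊕ (-3 ⊗ -5))) = -8

Expand innermost to outermost. Recall ⊕ takes the minimum of its arguments and ⊗ takes their sum. Working out the expression (((2 ⊕ 10) ⊗ (0 ⊕ -3)) ⊕ ((7 ⊕ 7) ⊕ (-3 ⊗ -5))) gives -8.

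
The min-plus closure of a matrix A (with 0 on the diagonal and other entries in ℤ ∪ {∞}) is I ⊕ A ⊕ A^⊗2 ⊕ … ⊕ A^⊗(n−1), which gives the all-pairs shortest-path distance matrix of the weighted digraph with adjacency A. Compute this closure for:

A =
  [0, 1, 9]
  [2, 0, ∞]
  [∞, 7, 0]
Closure =
  [0, 1, 9]
  [2, 0, 11]
  [9, 7, 0]

This is the Floyd-Warshall all-pairs shortest-path computation. For each intermediate vertex k = 0, 1, …, 2, update dist[i][j] ← min(dist[i][j], dist[i][k] + dist[k][j]). The final matrix gives, for each (i, j), the minimum total weight of any directed path from i to j (possibly empty when i = j).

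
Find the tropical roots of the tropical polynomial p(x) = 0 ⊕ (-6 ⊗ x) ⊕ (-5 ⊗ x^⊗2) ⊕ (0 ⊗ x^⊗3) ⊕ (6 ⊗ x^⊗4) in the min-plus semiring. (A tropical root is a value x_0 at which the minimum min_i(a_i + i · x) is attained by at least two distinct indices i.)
Roots: {-6, -5, -1, 6}

Each tropical root is a break point of the lower envelope of the lines y = a_i + i · x (there are 5 lines, with slopes 0, 1, ..., 4). Only the lines that attain the minimum somewhere contribute to roots; other lines are dominated. Here the surviving (envelope) indices are i = 4, i = 3, i = 2, i = 1, i = 0.
Intersections between consecutive envelope lines give the roots: for adjacent envelope indices i < j the intersection is x = (a_i − a_j) / (j − i). Reading off the sorted break points: {-6, -5, -1, 6}.
Verification: at each break x_0, at least two indices attain the minimum of min_i(a_i + i · x_0).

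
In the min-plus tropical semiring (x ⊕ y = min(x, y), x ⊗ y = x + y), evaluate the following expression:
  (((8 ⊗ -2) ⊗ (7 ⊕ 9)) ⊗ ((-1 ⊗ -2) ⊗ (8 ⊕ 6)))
(((8 ⊗ -2) ⊗ (7 ⊕ 9)) ⊗ ((-1 ⊗ -2) ⊗ (8 ⊕ 6))) = 16

Expand innermost to outermost. Recall ⊕ takes the minimum of its arguments and ⊗ takes their sum. Working out the expression (((8 ⊗ -2) ⊗ (7 ⊕ 9)) ⊗ ((-1 ⊗ -2) ⊗ (8 ⊕ 6))) gives 16.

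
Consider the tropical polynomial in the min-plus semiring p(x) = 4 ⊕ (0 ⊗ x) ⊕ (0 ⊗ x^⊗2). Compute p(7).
p(7) = 4

A tropical monomial a ⊗ x^⊗i evaluates to a + i · x. Evaluating each term at x = 7:
  Term 0 contributes 4 + 0 · 7 = 4
  Term 1 contributes 0 + 1 · 7 = 7
  Term 2 contributes 0 + 2 · 7 = 14
p(7) = ⊕ of these = min[4, 7, 14] = 4.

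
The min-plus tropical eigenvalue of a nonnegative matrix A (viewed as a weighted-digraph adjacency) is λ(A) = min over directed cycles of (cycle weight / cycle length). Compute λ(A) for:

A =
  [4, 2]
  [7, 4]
λ(A) = 4

Enumerate directed cycles and compute their means (weight / length). Sample:
  cycle 0 → 0: weight = 4, length = 1, mean = 4/1 ≈ 4.000
  cycle 1 → 1: weight = 4, length = 1, mean = 4/1 ≈ 4.000
  cycle 0 → 1 → 0: weight = 9, length = 2, mean = 9/2 ≈ 4.500
  cycle 1 → 0 → 1: weight = 9, length = 2, mean = 9/2 ≈ 4.500
Minimum mean = 4.000, attained e.g. along the cycle 0 → 0 with weight 4 and length 1. So λ(A) = 4/1 = 4.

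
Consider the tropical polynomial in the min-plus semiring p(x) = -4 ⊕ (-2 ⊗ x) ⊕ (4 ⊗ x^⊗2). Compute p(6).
p(6) = -4

A tropical monomial a ⊗ x^⊗i evaluates to a + i · x. Evaluating each term at x = 6:
  Term 0 contributes -4 + 0 · 6 = -4
  Term 1 contributes -2 + 1 · 6 = 4
  Term 2 contributes 4 + 2 · 6 = 16
p(6) = ⊕ of these = min[-4, 4, 16] = -4.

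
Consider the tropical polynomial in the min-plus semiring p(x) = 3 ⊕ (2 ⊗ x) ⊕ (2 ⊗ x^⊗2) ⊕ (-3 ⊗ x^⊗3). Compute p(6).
p(6) = 3

A tropical monomial a ⊗ x^⊗i evaluates to a + i · x. Evaluating each term at x = 6:
  Term 0 contributes 3 + 0 · 6 = 3
  Term 1 contributes 2 + 1 · 6 = 8
  Term 2 contributes 2 + 2 · 6 = 14
  Term 3 contributes -3 + 3 · 6 = 15
p(6) = ⊕ of these = min[3, 8, 14, 15] = 3.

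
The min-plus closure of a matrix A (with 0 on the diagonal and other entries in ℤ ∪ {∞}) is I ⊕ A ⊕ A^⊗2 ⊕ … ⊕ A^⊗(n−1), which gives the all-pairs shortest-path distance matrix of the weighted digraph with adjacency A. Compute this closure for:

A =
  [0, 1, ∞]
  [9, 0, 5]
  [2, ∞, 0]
Closure =
  [0, 1, 6]
  [7, 0, 5]
  [2, 3, 0]

This is the Floyd-Warshall all-pairs shortest-path computation. For each intermediate vertex k = 0, 1, …, 2, update dist[i][j] ← min(dist[i][j], dist[i][k] + dist[k][j]). The final matrix gives, for each (i, j), the minimum total weight of any directed path from i to j (possibly empty when i = j).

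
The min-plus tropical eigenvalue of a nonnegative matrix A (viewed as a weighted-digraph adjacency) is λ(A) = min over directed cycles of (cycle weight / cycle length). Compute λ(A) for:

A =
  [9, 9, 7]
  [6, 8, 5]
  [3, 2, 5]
λ(A) = 7/2

Enumerate directed cycles and compute their means (weight / length). Sample:
  cycle 0 → 0: weight = 9, length = 1, mean = 9/1 ≈ 9.000
  cycle 1 → 1: weight = 8, length = 1, mean = 8/1 ≈ 8.000
  cycle 2 → 2: weight = 5, length = 1, mean = 5/1 ≈ 5.000
  cycle 0 → 1 → 0: weight = 15, length = 2, mean = 15/2 ≈ 7.500
  cycle 0 → 2 → 0: weight = 10, length = 2, mean = 10/2 ≈ 5.000
  cycle 1 → 0 → 1: weight = 15, length = 2, mean = 15/2 ≈ 7.500
Minimum mean = 3.500, attained e.g. along the cycle 1 → 2 → 1 with weight 7 and length 2. So λ(A) = 7/2 = 7/2.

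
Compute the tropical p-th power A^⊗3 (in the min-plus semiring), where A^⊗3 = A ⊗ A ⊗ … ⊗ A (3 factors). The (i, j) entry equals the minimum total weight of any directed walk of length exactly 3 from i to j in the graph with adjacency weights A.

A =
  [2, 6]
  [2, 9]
A^⊗3 =
  [6, 10]
  [6, 10]

Each entry (A^⊗3)_ij equals the minimum over all length-3 walks i = v_0 → v_1 → … → v_3 = j of Σ_t A[v_t][v_{t+1}]. For example, for (i, j) = (0, 1) we minimise over 4 possible intermediate vertex sequences; the minimum is 10, attained along the walk 0 → 0 → 0 → 1.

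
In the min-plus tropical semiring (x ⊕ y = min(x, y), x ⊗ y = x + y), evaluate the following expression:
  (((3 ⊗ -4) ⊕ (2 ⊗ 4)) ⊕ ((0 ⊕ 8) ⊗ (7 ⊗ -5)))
(((3 ⊗ -4) ⊕ (2 ⊗ 4)) ⊕ ((0 ⊕ 8) ⊗ (7 ⊗ -5))) = -1

Expand innermost to outermost. Recall ⊕ takes the minimum of its arguments and ⊗ takes their sum. Working out the expression (((3 ⊗ -4) ⊕ (2 ⊗ 4)) ⊕ ((0 ⊕ 8) ⊗ (7 ⊗ -5))) gives -1.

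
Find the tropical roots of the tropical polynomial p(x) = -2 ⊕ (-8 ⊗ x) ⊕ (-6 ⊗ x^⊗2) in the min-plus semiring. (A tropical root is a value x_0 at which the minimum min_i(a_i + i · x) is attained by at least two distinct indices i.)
Roots: {-2, 6}

Each tropical root is a break point of the lower envelope of the lines y = a_i + i · x (there are 3 lines, with slopes 0, 1, ..., 2). Only the lines that attain the minimum somewhere contribute to roots; other lines are dominated. Here the surviving (envelope) indices are i = 2, i = 1, i = 0.
Intersections between consecutive envelope lines give the roots: for adjacent envelope indices i < j the intersection is x = (a_i − a_j) / (j − i). Reading off the sorted break points: {-2, 6}.
Verification: at each break x_0, at least two indices attain the minimum of min_i(a_i + i · x_0).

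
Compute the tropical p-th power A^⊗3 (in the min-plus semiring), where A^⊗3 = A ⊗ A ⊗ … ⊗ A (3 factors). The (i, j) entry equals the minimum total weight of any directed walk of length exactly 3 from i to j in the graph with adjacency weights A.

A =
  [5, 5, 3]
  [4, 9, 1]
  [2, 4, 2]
A^⊗3 =
  [7, 9, 7]
  [5, 7, 5]
  [6, 8, 6]

Each entry (A^⊗3)_ij equals the minimum over all length-3 walks i = v_0 → v_1 → … → v_3 = j of Σ_t A[v_t][v_{t+1}]. For example, for (i, j) = (0, 2) we minimise over 9 possible intermediate vertex sequences; the minimum is 7, attained along the walk 0 → 2 → 2 → 2.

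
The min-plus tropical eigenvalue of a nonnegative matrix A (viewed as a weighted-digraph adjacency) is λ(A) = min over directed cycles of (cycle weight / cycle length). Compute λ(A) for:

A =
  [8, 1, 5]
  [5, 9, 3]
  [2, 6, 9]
λ(A) = 2

Enumerate directed cycles and compute their means (weight / length). Sample:
  cycle 0 → 0: weight = 8, length = 1, mean = 8/1 ≈ 8.000
  cycle 1 → 1: weight = 9, length = 1, mean = 9/1 ≈ 9.000
  cycle 2 → 2: weight = 9, length = 1, mean = 9/1 ≈ 9.000
  cycle 0 → 1 → 0: weight = 6, length = 2, mean = 6/2 ≈ 3.000
  cycle 0 → 2 → 0: weight = 7, length = 2, mean = 7/2 ≈ 3.500
  cycle 1 → 0 → 1: weight = 6, length = 2, mean = 6/2 ≈ 3.000
Minimum mean = 2.000, attained e.g. along the cycle 0 → 1 → 2 → 0 with weight 6 and length 3. So λ(A) = 6/3 = 2.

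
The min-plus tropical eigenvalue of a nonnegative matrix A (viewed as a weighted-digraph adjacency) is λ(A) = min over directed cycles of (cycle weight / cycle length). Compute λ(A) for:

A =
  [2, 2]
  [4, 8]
λ(A) = 2

Enumerate directed cycles and compute their means (weight / length). Sample:
  cycle 0 → 0: weight = 2, length = 1, mean = 2/1 ≈ 2.000
  cycle 1 → 1: weight = 8, length = 1, mean = 8/1 ≈ 8.000
  cycle 0 → 1 → 0: weight = 6, length = 2, mean = 6/2 ≈ 3.000
  cycle 1 → 0 → 1: weight = 6, length = 2, mean = 6/2 ≈ 3.000
Minimum mean = 2.000, attained e.g. along the cycle 0 → 0 with weight 2 and length 1. So λ(A) = 2/1 = 2.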